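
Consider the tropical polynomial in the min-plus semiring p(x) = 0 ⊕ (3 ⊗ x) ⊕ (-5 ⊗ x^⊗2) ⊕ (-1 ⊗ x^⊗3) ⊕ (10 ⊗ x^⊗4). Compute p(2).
p(2) = -1

A tropical monomial a ⊗ x^⊗i evaluates to a + i · x. Evaluating each term at x = 2:
  Term 0 contributes 0 + 0 · 2 = 0
  Term 1 contributes 3 + 1 · 2 = 5
  Term 2 contributes -5 + 2 · 2 = -1
  Term 3 contributes -1 + 3 · 2 = 5
  Term 4 contributes 10 + 4 · 2 = 18
p(2) = ⊕ of these = min[0, 5, -1, 5, 18] = -1.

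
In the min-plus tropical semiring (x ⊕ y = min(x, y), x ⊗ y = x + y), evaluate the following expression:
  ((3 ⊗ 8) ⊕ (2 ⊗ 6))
((3 ⊗ 8) ⊕ (2 ⊗ 6)) = 8

Expand innermost to outermost. Recall ⊕ takes the minimum of its arguments and ⊗ takes their sum. Working out the expression ((3 ⊗ 8) ⊕ (2 ⊗ 6)) gives 8.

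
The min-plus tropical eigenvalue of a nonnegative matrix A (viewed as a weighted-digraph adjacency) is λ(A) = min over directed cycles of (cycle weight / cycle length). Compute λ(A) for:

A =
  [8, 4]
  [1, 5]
λ(A) = 5/2

Enumerate directed cycles and compute their means (weight / length). Sample:
  cycle 0 → 0: weight = 8, length = 1, mean = 8/1 ≈ 8.000
  cycle 1 → 1: weight = 5, length = 1, mean = 5/1 ≈ 5.000
  cycle 0 → 1 → 0: weight = 5, length = 2, mean = 5/2 ≈ 2.500
  cycle 1 → 0 → 1: weight = 5, length = 2, mean = 5/2 ≈ 2.500
Minimum mean = 2.500, attained e.g. along the cycle 0 → 1 → 0 with weight 5 and length 2. So λ(A) = 5/2 = 5/2.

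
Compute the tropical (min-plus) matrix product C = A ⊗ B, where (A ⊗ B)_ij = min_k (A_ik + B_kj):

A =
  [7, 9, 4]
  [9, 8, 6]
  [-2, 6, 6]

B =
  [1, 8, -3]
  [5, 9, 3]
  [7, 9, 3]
A ⊗ B =
  [8, 13, 4]
  [10, 15, 6]
  [-1, 6, -5]

Apply the min-plus product entry-by-entry:
  C[0][0] = min over k of (A[0][0] + B[0][0] = 7 + 1 = 8, A[0][1] + B[1][0] = 9 + 5 = 14, A[0][2] + B[2][0] = 4 + 7 = 11) = 8 (attained at k = 0)
  C[0][1] = min over k of (A[0][0] + B[0][1] = 7 + 8 = 15, A[0][1] + B[1][1] = 9 + 9 = 18, A[0][2] + B[2][1] = 4 + 9 = 13) = 13 (attained at k = 2)
  C[0][2] = min over k of (A[0][0] + B[0][2] = 7 + -3 = 4, A[0][1] + B[1][2] = 9 + 3 = 12, A[0][2] + B[2][2] = 4 + 3 = 7) = 4 (attained at k = 0)
  C[1][0] = min over k of (A[1][0] + B[0][0] = 9 + 1 = 10, A[1][1] + B[1][0] = 8 + 5 = 13, A[1][2] + B[2][0] = 6 + 7 = 13) = 10 (attained at k = 0)
  C[1][1] = min over k of (A[1][0] + B[0][1] = 9 + 8 = 17, A[1][1] + B[1][1] = 8 + 9 = 17, A[1][2] + B[2][1] = 6 + 9 = 15) = 15 (attained at k = 2)
  C[1][2] = min over k of (A[1][0] + B[0][2] = 9 + -3 = 6, A[1][1] + B[1][2] = 8 + 3 = 11, A[1][2] + B[2][2] = 6 + 3 = 9) = 6 (attained at k = 0)
  C[2][0] = min over k of (A[2][0] + B[0][0] = -2 + 1 = -1, A[2][1] + B[1][0] = 6 + 5 = 11, A[2][2] + B[2][0] = 6 + 7 = 13) = -1 (attained at k = 0)
  C[2][1] = min over k of (A[2][0] + B[0][1] = -2 + 8 = 6, A[2][1] + B[1][1] = 6 + 9 = 15, A[2][2] + B[2][1] = 6 + 9 = 15) = 6 (attained at k = 0)
  C[2][2] = min over k of (A[2][0] + B[0][2] = -2 + -3 = -5, A[2][1] + B[1][2] = 6 + 3 = 9, A[2][2] + B[2][2] = 6 + 3 = 9) = -5 (attained at k = 0)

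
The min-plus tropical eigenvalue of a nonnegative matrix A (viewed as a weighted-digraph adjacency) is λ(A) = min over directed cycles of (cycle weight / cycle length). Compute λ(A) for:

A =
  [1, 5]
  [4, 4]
λ(A) = 1

Enumerate directed cycles and compute their means (weight / length). Sample:
  cycle 0 → 0: weight = 1, length = 1, mean = 1/1 ≈ 1.000
  cycle 1 → 1: weight = 4, length = 1, mean = 4/1 ≈ 4.000
  cycle 0 → 1 → 0: weight = 9, length = 2, mean = 9/2 ≈ 4.500
  cycle 1 → 0 → 1: weight = 9, length = 2, mean = 9/2 ≈ 4.500
Minimum mean = 1.000, attained e.g. along the cycle 0 → 0 with weight 1 and length 1. So λ(A) = 1/1 = 1.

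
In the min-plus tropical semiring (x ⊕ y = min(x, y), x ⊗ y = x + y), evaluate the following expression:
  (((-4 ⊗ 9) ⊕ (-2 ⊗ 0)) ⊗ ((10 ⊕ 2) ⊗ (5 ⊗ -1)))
(((-4 ⊗ 9) ⊕ (-2 ⊗ 0)) ⊗ ((10 ⊕ 2) ⊗ (5 ⊗ -1))) = 4

Expand innermost to outermost. Recall ⊕ takes the minimum of its arguments and ⊗ takes their sum. Working out the expression (((-4 ⊗ 9) ⊕ (-2 ⊗ 0)) ⊗ ((10 ⊕ 2) ⊗ (5 ⊗ -1))) gives 4.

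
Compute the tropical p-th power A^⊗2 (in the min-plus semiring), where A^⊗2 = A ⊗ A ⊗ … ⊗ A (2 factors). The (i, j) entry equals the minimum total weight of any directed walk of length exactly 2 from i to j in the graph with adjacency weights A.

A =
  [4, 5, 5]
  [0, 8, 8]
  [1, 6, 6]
A^⊗2 =
  [5, 9, 9]
  [4, 5, 5]
  [5, 6, 6]

Each entry (A^⊗2)_ij equals the minimum over all length-2 walks i = v_0 → v_1 → … → v_2 = j of Σ_t A[v_t][v_{t+1}]. For example, for (i, j) = (0, 2) we minimise over 3 possible intermediate vertex sequences; the minimum is 9, attained along the walk 0 → 0 → 2.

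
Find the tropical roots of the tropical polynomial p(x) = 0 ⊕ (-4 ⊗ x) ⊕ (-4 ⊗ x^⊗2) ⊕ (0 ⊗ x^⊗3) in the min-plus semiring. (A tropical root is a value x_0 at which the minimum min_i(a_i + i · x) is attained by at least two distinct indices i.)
Roots: {-4, 0, 4}

Each tropical root is a break point of the lower envelope of the lines y = a_i + i · x (there are 4 lines, with slopes 0, 1, ..., 3). Only the lines that attain the minimum somewhere contribute to roots; other lines are dominated. Here the surviving (envelope) indices are i = 3, i = 2, i = 1, i = 0.
Intersections between consecutive envelope lines give the roots: for adjacent envelope indices i < j the intersection is x = (a_i − a_j) / (j − i). Reading off the sorted break points: {-4, 0, 4}.
Verification: at each break x_0, at least two indices attain the minimum of min_i(a_i + i · x_0).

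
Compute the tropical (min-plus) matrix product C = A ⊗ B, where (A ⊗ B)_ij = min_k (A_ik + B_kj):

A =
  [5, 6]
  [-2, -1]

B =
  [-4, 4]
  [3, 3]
A ⊗ B =
  [1, 9]
  [-6, 2]

Apply the min-plus product entry-by-entry:
  C[0][0] = min over k of (A[0][0] + B[0][0] = 5 + -4 = 1, A[0][1] + B[1][0] = 6 + 3 = 9) = 1 (attained at k = 0)
  C[0][1] = min over k of (A[0][0] + B[0][1] = 5 + 4 = 9, A[0][1] + B[1][1] = 6 + 3 = 9) = 9 (attained at k = 0)
  C[1][0] = min over k of (A[1][0] + B[0][0] = -2 + -4 = -6, A[1][1] + B[1][0] = -1 + 3 = 2) = -6 (attained at k = 0)
  C[1][1] = min over k of (A[1][0] + B[0][1] = -2 + 4 = 2, A[1][1] + B[1][1] = -1 + 3 = 2) = 2 (attained at k = 0)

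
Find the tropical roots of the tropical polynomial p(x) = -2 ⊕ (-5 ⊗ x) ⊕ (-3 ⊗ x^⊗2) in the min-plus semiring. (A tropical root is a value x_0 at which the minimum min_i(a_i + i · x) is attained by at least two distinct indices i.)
Roots: {-2, 3}

Each tropical root is a break point of the lower envelope of the lines y = a_i + i · x (there are 3 lines, with slopes 0, 1, ..., 2). Only the lines that attain the minimum somewhere contribute to roots; other lines are dominated. Here the surviving (envelope) indices are i = 2, i = 1, i = 0.
Intersections between consecutive envelope lines give the roots: for adjacent envelope indices i < j the intersection is x = (a_i − a_j) / (j − i). Reading off the sorted break points: {-2, 3}.
Verification: at each break x_0, at least two indices attain the minimum of min_i(a_i + i · x_0).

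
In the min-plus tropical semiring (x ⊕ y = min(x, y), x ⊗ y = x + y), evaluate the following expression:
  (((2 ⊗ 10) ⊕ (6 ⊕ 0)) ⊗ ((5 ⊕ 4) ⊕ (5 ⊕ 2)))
(((2 ⊗ 10) ⊕ (6 ⊕ 0)) ⊗ ((5 ⊕ 4) ⊕ (5 ⊕ 2))) = 2

Expand innermost to outermost. Recall ⊕ takes the minimum of its arguments and ⊗ takes their sum. Working out the expression (((2 ⊗ 10) ⊕ (6 ⊕ 0)) ⊗ ((5 ⊕ 4) ⊕ (5 ⊕ 2))) gives 2.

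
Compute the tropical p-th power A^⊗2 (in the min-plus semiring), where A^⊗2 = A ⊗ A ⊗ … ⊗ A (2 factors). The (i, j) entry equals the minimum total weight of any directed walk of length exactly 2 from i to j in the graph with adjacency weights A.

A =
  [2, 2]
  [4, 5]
A^⊗2 =
  [4, 4]
  [6, 6]

Each entry (A^⊗2)_ij equals the minimum over all length-2 walks i = v_0 → v_1 → … → v_2 = j of Σ_t A[v_t][v_{t+1}]. For example, for (i, j) = (0, 1) we minimise over 2 possible intermediate vertex sequences; the minimum is 4, attained along the walk 0 → 0 → 1.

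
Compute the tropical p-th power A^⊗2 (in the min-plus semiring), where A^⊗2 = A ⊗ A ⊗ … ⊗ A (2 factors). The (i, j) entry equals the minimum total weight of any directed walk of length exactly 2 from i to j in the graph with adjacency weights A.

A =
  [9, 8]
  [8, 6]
A^⊗2 =
  [16, 14]
  [14, 12]

Each entry (A^⊗2)_ij equals the minimum over all length-2 walks i = v_0 → v_1 → … → v_2 = j of Σ_t A[v_t][v_{t+1}]. For example, for (i, j) = (0, 1) we minimise over 2 possible intermediate vertex sequences; the minimum is 14, attained along the walk 0 → 1 → 1.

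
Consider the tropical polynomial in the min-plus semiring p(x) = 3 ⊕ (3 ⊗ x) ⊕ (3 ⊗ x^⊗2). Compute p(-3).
p(-3) = -3

A tropical monomial a ⊗ x^⊗i evaluates to a + i · x. Evaluating each term at x = -3:
  Term 0 contributes 3 + 0 · -3 = 3
  Term 1 contributes 3 + 1 · -3 = 0
  Term 2 contributes 3 + 2 · -3 = -3
p(-3) = ⊕ of these = min[3, 0, -3] = -3.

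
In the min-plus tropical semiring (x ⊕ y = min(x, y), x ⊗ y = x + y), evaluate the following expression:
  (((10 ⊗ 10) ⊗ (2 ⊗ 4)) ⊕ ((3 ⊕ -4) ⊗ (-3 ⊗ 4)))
(((10 ⊗ 10) ⊗ (2 ⊗ 4)) ⊕ ((3 ⊕ -4) ⊗ (-3 ⊗ 4))) = -3

Expand innermost to outermost. Recall ⊕ takes the minimum of its arguments and ⊗ takes their sum. Working out the expression (((10 ⊗ 10) ⊗ (2 ⊗ 4)) ⊕ ((3 ⊕ -4) ⊗ (-3 ⊗ 4))) gives -3.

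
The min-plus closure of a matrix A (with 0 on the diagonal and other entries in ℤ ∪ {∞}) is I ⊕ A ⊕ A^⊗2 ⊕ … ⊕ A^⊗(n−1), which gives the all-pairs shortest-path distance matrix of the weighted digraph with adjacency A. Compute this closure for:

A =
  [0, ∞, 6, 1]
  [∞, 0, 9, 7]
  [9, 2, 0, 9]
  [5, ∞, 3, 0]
Closure =
  [0, 6, 4, 1]
  [12, 0, 9, 7]
  [9, 2, 0, 9]
  [5, 5, 3, 0]

This is the Floyd-Warshall all-pairs shortest-path computation. For each intermediate vertex k = 0, 1, …, 3, update dist[i][j] ← min(dist[i][j], dist[i][k] + dist[k][j]). The final matrix gives, for each (i, j), the minimum total weight of any directed path from i to j (possibly empty when i = j).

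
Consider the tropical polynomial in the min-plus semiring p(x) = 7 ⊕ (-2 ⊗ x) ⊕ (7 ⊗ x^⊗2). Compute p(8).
p(8) = 6

A tropical monomial a ⊗ x^⊗i evaluates to a + i · x. Evaluating each term at x = 8:
  Term 0 contributes 7 + 0 · 8 = 7
  Term 1 contributes -2 + 1 · 8 = 6
  Term 2 contributes 7 + 2 · 8 = 23
p(8) = ⊕ of these = min[7, 6, 23] = 6.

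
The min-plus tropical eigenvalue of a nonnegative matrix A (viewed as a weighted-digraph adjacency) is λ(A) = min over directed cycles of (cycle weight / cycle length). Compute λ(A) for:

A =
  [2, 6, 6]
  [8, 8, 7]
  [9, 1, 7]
λ(A) = 2

Enumerate directed cycles and compute their means (weight / length). Sample:
  cycle 0 → 0: weight = 2, length = 1, mean = 2/1 ≈ 2.000
  cycle 1 → 1: weight = 8, length = 1, mean = 8/1 ≈ 8.000
  cycle 2 → 2: weight = 7, length = 1, mean = 7/1 ≈ 7.000
  cycle 0 → 1 → 0: weight = 14, length = 2, mean = 14/2 ≈ 7.000
  cycle 0 → 2 → 0: weight = 15, length = 2, mean = 15/2 ≈ 7.500
  cycle 1 → 0 → 1: weight = 14, length = 2, mean = 14/2 ≈ 7.000
Minimum mean = 2.000, attained e.g. along the cycle 0 → 0 with weight 2 and length 1. So λ(A) = 2/1 = 2.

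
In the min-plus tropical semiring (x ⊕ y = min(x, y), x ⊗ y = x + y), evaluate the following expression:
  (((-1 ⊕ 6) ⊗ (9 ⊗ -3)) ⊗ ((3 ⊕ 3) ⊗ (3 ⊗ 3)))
(((-1 ⊕ 6) ⊗ (9 ⊗ -3)) ⊗ ((3 ⊕ 3) ⊗ (3 ⊗ 3))) = 14

Expand innermost to outermost. Recall ⊕ takes the minimum of its arguments and ⊗ takes their sum. Working out the expression (((-1 ⊕ 6) ⊗ (9 ⊗ -3)) ⊗ ((3 ⊕ 3) ⊗ (3 ⊗ 3))) gives 14.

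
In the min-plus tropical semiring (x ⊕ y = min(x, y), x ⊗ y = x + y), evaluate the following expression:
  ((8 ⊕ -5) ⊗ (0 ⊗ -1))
((8 ⊕ -5) ⊗ (0 ⊗ -1)) = -6

Expand innermost to outermost. Recall ⊕ takes the minimum of its arguments and ⊗ takes their sum. Working out the expression ((8 ⊕ -5) ⊗ (0 ⊗ -1)) gives -6.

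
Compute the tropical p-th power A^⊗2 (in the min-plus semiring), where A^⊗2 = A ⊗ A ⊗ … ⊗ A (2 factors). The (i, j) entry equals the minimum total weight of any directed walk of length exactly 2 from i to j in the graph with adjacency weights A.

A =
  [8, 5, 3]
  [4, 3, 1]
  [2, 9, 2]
A^⊗2 =
  [5, 8, 5]
  [3, 6, 3]
  [4, 7, 4]

Each entry (A^⊗2)_ij equals the minimum over all length-2 walks i = v_0 → v_1 → … → v_2 = j of Σ_t A[v_t][v_{t+1}]. For example, for (i, j) = (0, 2) we minimise over 3 possible intermediate vertex sequences; the minimum is 5, attained along the walk 0 → 2 → 2.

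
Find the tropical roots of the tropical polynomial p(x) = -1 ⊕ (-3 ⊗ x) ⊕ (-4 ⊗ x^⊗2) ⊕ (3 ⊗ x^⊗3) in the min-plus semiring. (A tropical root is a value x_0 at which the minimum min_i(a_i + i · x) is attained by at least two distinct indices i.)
Roots: {-7, 1, 2}

Each tropical root is a break point of the lower envelope of the lines y = a_i + i · x (there are 4 lines, with slopes 0, 1, ..., 3). Only the lines that attain the minimum somewhere contribute to roots; other lines are dominated. Here the surviving (envelope) indices are i = 3, i = 2, i = 1, i = 0.
Intersections between consecutive envelope lines give the roots: for adjacent envelope indices i < j the intersection is x = (a_i − a_j) / (j − i). Reading off the sorted break points: {-7, 1, 2}.
Verification: at each break x_0, at least two indices attain the minimum of min_i(a_i + i · x_0).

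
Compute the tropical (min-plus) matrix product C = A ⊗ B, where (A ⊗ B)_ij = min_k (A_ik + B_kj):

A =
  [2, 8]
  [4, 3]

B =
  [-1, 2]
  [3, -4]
A ⊗ B =
  [1, 4]
  [3, -1]

Apply the min-plus product entry-by-entry:
  C[0][0] = min over k of (A[0][0] + B[0][0] = 2 + -1 = 1, A[0][1] + B[1][0] = 8 + 3 = 11) = 1 (attained at k = 0)
  C[0][1] = min over k of (A[0][0] + B[0][1] = 2 + 2 = 4, A[0][1] + B[1][1] = 8 + -4 = 4) = 4 (attained at k = 0)
  C[1][0] = min over k of (A[1][0] + B[0][0] = 4 + -1 = 3, A[1][1] + B[1][0] = 3 + 3 = 6) = 3 (attained at k = 0)
  C[1][1] = min over k of (A[1][0] + B[0][1] = 4 + 2 = 6, A[1][1] + B[1][1] = 3 + -4 = -1) = -1 (attained at k = 1)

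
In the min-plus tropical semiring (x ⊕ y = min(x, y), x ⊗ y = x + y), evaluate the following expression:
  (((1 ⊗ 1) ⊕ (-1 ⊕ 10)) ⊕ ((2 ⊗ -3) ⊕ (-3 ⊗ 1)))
(((1 ⊗ 1) ⊕ (-1 ⊕ 10)) ⊕ ((2 ⊗ -3) ⊕ (-3 ⊗ 1))) = -2

Expand innermost to outermost. Recall ⊕ takes the minimum of its arguments and ⊗ takes their sum. Working out the expression (((1 ⊗ 1) ⊕ (-1 ⊕ 10)) ⊕ ((2 ⊗ -3) ⊕ (-3 ⊗ 1))) gives -2.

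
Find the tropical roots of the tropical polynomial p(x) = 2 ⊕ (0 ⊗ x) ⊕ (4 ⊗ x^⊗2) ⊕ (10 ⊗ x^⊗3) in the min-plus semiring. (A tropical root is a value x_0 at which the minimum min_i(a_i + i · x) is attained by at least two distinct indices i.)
Roots: {-6, -4, 2}

Each tropical root is a break point of the lower envelope of the lines y = a_i + i · x (there are 4 lines, with slopes 0, 1, ..., 3). Only the lines that attain the minimum somewhere contribute to roots; other lines are dominated. Here the surviving (envelope) indices are i = 3, i = 2, i = 1, i = 0.
Intersections between consecutive envelope lines give the roots: for adjacent envelope indices i < j the intersection is x = (a_i − a_j) / (j − i). Reading off the sorted break points: {-6, -4, 2}.
Verification: at each break x_0, at least two indices attain the minimum of min_i(a_i + i · x_0).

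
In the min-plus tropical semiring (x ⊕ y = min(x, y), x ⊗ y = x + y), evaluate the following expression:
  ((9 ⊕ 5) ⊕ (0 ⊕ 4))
((9 ⊕ 5) ⊕ (0 ⊕ 4)) = 0

Expand innermost to outermost. Recall ⊕ takes the minimum of its arguments and ⊗ takes their sum. Working out the expression ((9 ⊕ 5) ⊕ (0 ⊕ 4)) gives 0.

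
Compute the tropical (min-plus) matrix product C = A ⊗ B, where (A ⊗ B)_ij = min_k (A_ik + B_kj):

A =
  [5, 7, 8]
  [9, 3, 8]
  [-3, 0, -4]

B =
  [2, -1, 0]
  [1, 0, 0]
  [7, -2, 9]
A ⊗ B =
  [7, 4, 5]
  [4, 3, 3]
  [-1, -6, -3]

Apply the min-plus product entry-by-entry:
  C[0][0] = min over k of (A[0][0] + B[0][0] = 5 + 2 = 7, A[0][1] + B[1][0] = 7 + 1 = 8, A[0][2] + B[2][0] = 8 + 7 = 15) = 7 (attained at k = 0)
  C[0][1] = min over k of (A[0][0] + B[0][1] = 5 + -1 = 4, A[0][1] + B[1][1] = 7 + 0 = 7, A[0][2] + B[2][1] = 8 + -2 = 6) = 4 (attained at k = 0)
  C[0][2] = min over k of (A[0][0] + B[0][2] = 5 + 0 = 5, A[0][1] + B[1][2] = 7 + 0 = 7, A[0][2] + B[2][2] = 8 + 9 = 17) = 5 (attained at k = 0)
  C[1][0] = min over k of (A[1][0] + B[0][0] = 9 + 2 = 11, A[1][1] + B[1][0] = 3 + 1 = 4, A[1][2] + B[2][0] = 8 + 7 = 15) = 4 (attained at k = 1)
  C[1][1] = min over k of (A[1][0] + B[0][1] = 9 + -1 = 8, A[1][1] + B[1][1] = 3 + 0 = 3, A[1][2] + B[2][1] = 8 + -2 = 6) = 3 (attained at k = 1)
  C[1][2] = min over k of (A[1][0] + B[0][2] = 9 + 0 = 9, A[1][1] + B[1][2] = 3 + 0 = 3, A[1][2] + B[2][2] = 8 + 9 = 17) = 3 (attained at k = 1)
  C[2][0] = min over k of (A[2][0] + B[0][0] = -3 + 2 = -1, A[2][1] + B[1][0] = 0 + 1 = 1, A[2][2] + B[2][0] = -4 + 7 = 3) = -1 (attained at k = 0)
  C[2][1] = min over k of (A[2][0] + B[0][1] = -3 + -1 = -4, A[2][1] + B[1][1] = 0 + 0 = 0, A[2][2] + B[2][1] = -4 + -2 = -6) = -6 (attained at k = 2)
  C[2][2] = min over k of (A[2][0] + B[0][2] = -3 + 0 = -3, A[2][1] + B[1][2] = 0 + 0 = 0, A[2][2] + B[2][2] = -4 + 9 = 5) = -3 (attained at k = 0)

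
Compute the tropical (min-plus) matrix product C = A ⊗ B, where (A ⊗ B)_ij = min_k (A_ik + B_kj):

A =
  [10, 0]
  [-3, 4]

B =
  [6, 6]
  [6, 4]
A ⊗ B =
  [6, 4]
  [3, 3]

Apply the min-plus product entry-by-entry:
  C[0][0] = min over k of (A[0][0] + B[0][0] = 10 + 6 = 16, A[0][1] + B[1][0] = 0 + 6 = 6) = 6 (attained at k = 1)
  C[0][1] = min over k of (A[0][0] + B[0][1] = 10 + 6 = 16, A[0][1] + B[1][1] = 0 + 4 = 4) = 4 (attained at k = 1)
  C[1][0] = min over k of (A[1][0] + B[0][0] = -3 + 6 = 3, A[1][1] + B[1][0] = 4 + 6 = 10) = 3 (attained at k = 0)
  C[1][1] = min over k of (A[1][0] + B[0][1] = -3 + 6 = 3, A[1][1] + B[1][1] = 4 + 4 = 8) = 3 (attained at k = 0)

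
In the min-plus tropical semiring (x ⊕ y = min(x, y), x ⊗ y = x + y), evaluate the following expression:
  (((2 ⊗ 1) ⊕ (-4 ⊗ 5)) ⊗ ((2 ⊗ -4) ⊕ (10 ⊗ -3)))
(((2 ⊗ 1) ⊕ (-4 ⊗ 5)) ⊗ ((2 ⊗ -4) ⊕ (10 ⊗ -3))) = -1

Expand innermost to outermost. Recall ⊕ takes the minimum of its arguments and ⊗ takes their sum. Working out the expression (((2 ⊗ 1) ⊕ (-4 ⊗ 5)) ⊗ ((2 ⊗ -4) ⊕ (10 ⊗ -3))) gives -1.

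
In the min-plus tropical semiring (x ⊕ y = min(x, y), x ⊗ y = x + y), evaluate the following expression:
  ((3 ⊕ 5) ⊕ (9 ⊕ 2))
((3 ⊕ 5) ⊕ (9 ⊕ 2)) = 2

Expand innermost to outermost. Recall ⊕ takes the minimum of its arguments and ⊗ takes their sum. Working out the expression ((3 ⊕ 5) ⊕ (9 ⊕ 2)) gives 2.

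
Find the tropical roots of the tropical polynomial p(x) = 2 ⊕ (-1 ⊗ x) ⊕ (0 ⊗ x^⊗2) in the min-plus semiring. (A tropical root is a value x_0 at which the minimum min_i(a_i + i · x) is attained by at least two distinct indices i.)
Roots: {-1, 3}

Each tropical root is a break point of the lower envelope of the lines y = a_i + i · x (there are 3 lines, with slopes 0, 1, ..., 2). Only the lines that attain the minimum somewhere contribute to roots; other lines are dominated. Here the surviving (envelope) indices are i = 2, i = 1, i = 0.
Intersections between consecutive envelope lines give the roots: for adjacent envelope indices i < j the intersection is x = (a_i − a_j) / (j − i). Reading off the sorted break points: {-1, 3}.
Verification: at each break x_0, at least two indices attain the minimum of min_i(a_i + i · x_0).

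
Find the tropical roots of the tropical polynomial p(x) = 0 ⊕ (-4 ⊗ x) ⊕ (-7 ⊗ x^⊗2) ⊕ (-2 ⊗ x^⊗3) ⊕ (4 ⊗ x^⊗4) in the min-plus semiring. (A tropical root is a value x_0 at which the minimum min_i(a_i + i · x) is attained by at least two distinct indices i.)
Roots: {-6, -5, 3, 4}

Each tropical root is a break point of the lower envelope of the lines y = a_i + i · x (there are 5 lines, with slopes 0, 1, ..., 4). Only the lines that attain the minimum somewhere contribute to roots; other lines are dominated. Here the surviving (envelope) indices are i = 4, i = 3, i = 2, i = 1, i = 0.
Intersections between consecutive envelope lines give the roots: for adjacent envelope indices i < j the intersection is x = (a_i − a_j) / (j − i). Reading off the sorted break points: {-6, -5, 3, 4}.
Verification: at each break x_0, at least two indices attain the minimum of min_i(a_i + i · x_0).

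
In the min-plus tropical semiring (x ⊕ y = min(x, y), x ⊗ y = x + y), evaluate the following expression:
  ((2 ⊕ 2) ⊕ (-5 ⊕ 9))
((2 ⊕ 2) ⊕ (-5 ⊕ 9)) = -5

Expand innermost to outermost. Recall ⊕ takes the minimum of its arguments and ⊗ takes their sum. Working out the expression ((2 ⊕ 2) ⊕ (-5 ⊕ 9)) gives -5.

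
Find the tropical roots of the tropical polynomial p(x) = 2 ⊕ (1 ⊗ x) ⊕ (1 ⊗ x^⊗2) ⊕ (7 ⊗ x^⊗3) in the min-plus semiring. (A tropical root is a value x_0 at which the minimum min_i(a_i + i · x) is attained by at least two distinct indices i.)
Roots: {-6, 0, 1}

Each tropical root is a break point of the lower envelope of the lines y = a_i + i · x (there are 4 lines, with slopes 0, 1, ..., 3). Only the lines that attain the minimum somewhere contribute to roots; other lines are dominated. Here the surviving (envelope) indices are i = 3, i = 2, i = 1, i = 0.
Intersections between consecutive envelope lines give the roots: for adjacent envelope indices i < j the intersection is x = (a_i − a_j) / (j − i). Reading off the sorted break points: {-6, 0, 1}.
Verification: at each break x_0, at least two indices attain the minimum of min_i(a_i + i · x_0).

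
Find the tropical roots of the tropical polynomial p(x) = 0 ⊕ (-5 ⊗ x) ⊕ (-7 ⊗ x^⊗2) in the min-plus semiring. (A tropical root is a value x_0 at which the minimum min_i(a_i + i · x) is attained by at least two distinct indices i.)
Roots: {2, 5}

Each tropical root is a break point of the lower envelope of the lines y = a_i + i · x (there are 3 lines, with slopes 0, 1, ..., 2). Only the lines that attain the minimum somewhere contribute to roots; other lines are dominated. Here the surviving (envelope) indices are i = 2, i = 1, i = 0.
Intersections between consecutive envelope lines give the roots: for adjacent envelope indices i < j the intersection is x = (a_i − a_j) / (j − i). Reading off the sorted break points: {2, 5}.
Verification: at each break x_0, at least two indices attain the minimum of min_i(a_i + i · x_0).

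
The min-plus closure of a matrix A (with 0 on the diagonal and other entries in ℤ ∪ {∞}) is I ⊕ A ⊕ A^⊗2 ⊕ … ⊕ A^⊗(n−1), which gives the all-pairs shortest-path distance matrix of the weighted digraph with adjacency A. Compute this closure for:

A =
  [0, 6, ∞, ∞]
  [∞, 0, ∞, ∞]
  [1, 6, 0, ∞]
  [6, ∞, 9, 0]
Closure =
  [0, 6, ∞, ∞]
  [∞, 0, ∞, ∞]
  [1, 6, 0, ∞]
  [6, 12, 9, 0]

This is the Floyd-Warshall all-pairs shortest-path computation. For each intermediate vertex k = 0, 1, …, 3, update dist[i][j] ← min(dist[i][j], dist[i][k] + dist[k][j]). The final matrix gives, for each (i, j), the minimum total weight of any directed path from i to j (possibly empty when i = j).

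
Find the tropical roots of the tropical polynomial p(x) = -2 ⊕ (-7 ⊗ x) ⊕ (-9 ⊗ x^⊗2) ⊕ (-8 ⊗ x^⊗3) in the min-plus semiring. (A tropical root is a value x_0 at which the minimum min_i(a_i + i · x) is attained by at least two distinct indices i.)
Roots: {-1, 2, 5}

Each tropical root is a break point of the lower envelope of the lines y = a_i + i · x (there are 4 lines, with slopes 0, 1, ..., 3). Only the lines that attain the minimum somewhere contribute to roots; other lines are dominated. Here the surviving (envelope) indices are i = 3, i = 2, i = 1, i = 0.
Intersections between consecutive envelope lines give the roots: for adjacent envelope indices i < j the intersection is x = (a_i − a_j) / (j − i). Reading off the sorted break points: {-1, 2, 5}.
Verification: at each break x_0, at least two indices attain the minimum of min_i(a_i + i · x_0).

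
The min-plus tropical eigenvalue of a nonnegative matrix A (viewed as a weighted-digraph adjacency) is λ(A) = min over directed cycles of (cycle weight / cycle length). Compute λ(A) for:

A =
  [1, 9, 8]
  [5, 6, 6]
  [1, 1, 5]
λ(A) = 1

Enumerate directed cycles and compute their means (weight / length). Sample:
  cycle 0 → 0: weight = 1, length = 1, mean = 1/1 ≈ 1.000
  cycle 1 → 1: weight = 6, length = 1, mean = 6/1 ≈ 6.000
  cycle 2 → 2: weight = 5, length = 1, mean = 5/1 ≈ 5.000
  cycle 0 → 1 → 0: weight = 14, length = 2, mean = 14/2 ≈ 7.000
  cycle 0 → 2 → 0: weight = 9, length = 2, mean = 9/2 ≈ 4.500
  cycle 1 → 0 → 1: weight = 14, length = 2, mean = 14/2 ≈ 7.000
Minimum mean = 1.000, attained e.g. along the cycle 0 → 0 with weight 1 and length 1. So λ(A) = 1/1 = 1.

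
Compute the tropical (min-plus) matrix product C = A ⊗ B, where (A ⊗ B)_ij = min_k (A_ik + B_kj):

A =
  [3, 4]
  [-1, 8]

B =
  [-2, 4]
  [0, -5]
A ⊗ B =
  [1, -1]
  [-3, 3]

Apply the min-plus product entry-by-entry:
  C[0][0] = min over k of (A[0][0] + B[0][0] = 3 + -2 = 1, A[0][1] + B[1][0] = 4 + 0 = 4) = 1 (attained at k = 0)
  C[0][1] = min over k of (A[0][0] + B[0][1] = 3 + 4 = 7, A[0][1] + B[1][1] = 4 + -5 = -1) = -1 (attained at k = 1)
  C[1][0] = min over k of (A[1][0] + B[0][0] = -1 + -2 = -3, A[1][1] + B[1][0] = 8 + 0 = 8) = -3 (attained at k = 0)
  C[1][1] = min over k of (A[1][0] + B[0][1] = -1 + 4 = 3, A[1][1] + B[1][1] = 8 + -5 = 3) = 3 (attained at k = 0)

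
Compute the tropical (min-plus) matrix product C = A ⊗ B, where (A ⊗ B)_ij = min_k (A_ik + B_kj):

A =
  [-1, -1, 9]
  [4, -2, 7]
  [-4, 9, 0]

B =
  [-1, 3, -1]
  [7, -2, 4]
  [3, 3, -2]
A ⊗ B =
  [-2, -3, -2]
  [3, -4, 2]
  [-5, -1, -5]

Apply the min-plus product entry-by-entry:
  C[0][0] = min over k of (A[0][0] + B[0][0] = -1 + -1 = -2, A[0][1] + B[1][0] = -1 + 7 = 6, A[0][2] + B[2][0] = 9 + 3 = 12) = -2 (attained at k = 0)
  C[0][1] = min over k of (A[0][0] + B[0][1] = -1 + 3 = 2, A[0][1] + B[1][1] = -1 + -2 = -3, A[0][2] + B[2][1] = 9 + 3 = 12) = -3 (attained at k = 1)
  C[0][2] = min over k of (A[0][0] + B[0][2] = -1 + -1 = -2, A[0][1] + B[1][2] = -1 + 4 = 3, A[0][2] + B[2][2] = 9 + -2 = 7) = -2 (attained at k = 0)
  C[1][0] = min over k of (A[1][0] + B[0][0] = 4 + -1 = 3, A[1][1] + B[1][0] = -2 + 7 = 5, A[1][2] + B[2][0] = 7 + 3 = 10) = 3 (attained at k = 0)
  C[1][1] = min over k of (A[1][0] + B[0][1] = 4 + 3 = 7, A[1][1] + B[1][1] = -2 + -2 = -4, A[1][2] + B[2][1] = 7 + 3 = 10) = -4 (attained at k = 1)
  C[1][2] = min over k of (A[1][0] + B[0][2] = 4 + -1 = 3, A[1][1] + B[1][2] = -2 + 4 = 2, A[1][2] + B[2][2] = 7 + -2 = 5) = 2 (attained at k = 1)
  C[2][0] = min over k of (A[2][0] + B[0][0] = -4 + -1 = -5, A[2][1] + B[1][0] = 9 + 7 = 16, A[2][2] + B[2][0] = 0 + 3 = 3) = -5 (attained at k = 0)
  C[2][1] = min over k of (A[2][0] + B[0][1] = -4 + 3 = -1, A[2][1] + B[1][1] = 9 + -2 = 7, A[2][2] + B[2][1] = 0 + 3 = 3) = -1 (attained at k = 0)
  C[2][2] = min over k of (A[2][0] + B[0][2] = -4 + -1 = -5, A[2][1] + B[1][2] = 9 + 4 = 13, A[2][2] + B[2][2] = 0 + -2 = -2) = -5 (attained at k = 0)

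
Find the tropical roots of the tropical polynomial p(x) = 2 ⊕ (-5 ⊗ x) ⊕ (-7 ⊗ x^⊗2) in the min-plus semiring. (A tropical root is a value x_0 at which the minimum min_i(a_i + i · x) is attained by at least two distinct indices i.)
Roots: {2, 7}

Each tropical root is a break point of the lower envelope of the lines y = a_i + i · x (there are 3 lines, with slopes 0, 1, ..., 2). Only the lines that attain the minimum somewhere contribute to roots; other lines are dominated. Here the surviving (envelope) indices are i = 2, i = 1, i = 0.
Intersections between consecutive envelope lines give the roots: for adjacent envelope indices i < j the intersection is x = (a_i − a_j) / (j − i). Reading off the sorted break points: {2, 7}.
Verification: at each break x_0, at least two indices attain the minimum of min_i(a_i + i · x_0).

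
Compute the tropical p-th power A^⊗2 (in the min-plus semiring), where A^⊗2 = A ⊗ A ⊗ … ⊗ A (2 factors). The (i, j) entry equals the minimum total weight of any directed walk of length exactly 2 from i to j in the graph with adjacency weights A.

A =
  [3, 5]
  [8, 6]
A^⊗2 =
  [6, 8]
  [11, 12]

Each entry (A^⊗2)_ij equals the minimum over all length-2 walks i = v_0 → v_1 → … → v_2 = j of Σ_t A[v_t][v_{t+1}]. For example, for (i, j) = (0, 1) we minimise over 2 possible intermediate vertex sequences; the minimum is 8, attained along the walk 0 → 0 → 1.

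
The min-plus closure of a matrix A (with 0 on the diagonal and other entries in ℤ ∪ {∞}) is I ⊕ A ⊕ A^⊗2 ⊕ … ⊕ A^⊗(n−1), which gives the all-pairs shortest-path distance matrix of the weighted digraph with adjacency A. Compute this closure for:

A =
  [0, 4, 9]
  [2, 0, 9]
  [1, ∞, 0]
Closure =
  [0, 4, 9]
  [2, 0, 9]
  [1, 5, 0]

This is the Floyd-Warshall all-pairs shortest-path computation. For each intermediate vertex k = 0, 1, …, 2, update dist[i][j] ← min(dist[i][j], dist[i][k] + dist[k][j]). The final matrix gives, for each (i, j), the minimum total weight of any directed path from i to j (possibly empty when i = j).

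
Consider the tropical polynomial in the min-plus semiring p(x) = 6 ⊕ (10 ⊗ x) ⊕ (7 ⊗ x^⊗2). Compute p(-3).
p(-3) = 1

A tropical monomial a ⊗ x^⊗i evaluates to a + i · x. Evaluating each term at x = -3:
  Term 0 contributes 6 + 0 · -3 = 6
  Term 1 contributes 10 + 1 · -3 = 7
  Term 2 contributes 7 + 2 · -3 = 1
p(-3) = ⊕ of these = min[6, 7, 1] = 1.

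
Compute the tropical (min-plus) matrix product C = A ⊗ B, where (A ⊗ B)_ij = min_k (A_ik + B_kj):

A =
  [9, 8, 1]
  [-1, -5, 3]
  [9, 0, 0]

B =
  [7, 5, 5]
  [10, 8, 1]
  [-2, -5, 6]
A ⊗ B =
  [-1, -4, 7]
  [1, -2, -4]
  [-2, -5, 1]

Apply the min-plus product entry-by-entry:
  C[0][0] = min over k of (A[0][0] + B[0][0] = 9 + 7 = 16, A[0][1] + B[1][0] = 8 + 10 = 18, A[0][2] + B[2][0] = 1 + -2 = -1) = -1 (attained at k = 2)
  C[0][1] = min over k of (A[0][0] + B[0][1] = 9 + 5 = 14, A[0][1] + B[1][1] = 8 + 8 = 16, A[0][2] + B[2][1] = 1 + -5 = -4) = -4 (attained at k = 2)
  C[0][2] = min over k of (A[0][0] + B[0][2] = 9 + 5 = 14, A[0][1] + B[1][2] = 8 + 1 = 9, A[0][2] + B[2][2] = 1 + 6 = 7) = 7 (attained at k = 2)
  C[1][0] = min over k of (A[1][0] + B[0][0] = -1 + 7 = 6, A[1][1] + B[1][0] = -5 + 10 = 5, A[1][2] + B[2][0] = 3 + -2 = 1) = 1 (attained at k = 2)
  C[1][1] = min over k of (A[1][0] + B[0][1] = -1 + 5 = 4, A[1][1] + B[1][1] = -5 + 8 = 3, A[1][2] + B[2][1] = 3 + -5 = -2) = -2 (attained at k = 2)
  C[1][2] = min over k of (A[1][0] + B[0][2] = -1 + 5 = 4, A[1][1] + B[1][2] = -5 + 1 = -4, A[1][2] + B[2][2] = 3 + 6 = 9) = -4 (attained at k = 1)
  C[2][0] = min over k of (A[2][0] + B[0][0] = 9 + 7 = 16, A[2][1] + B[1][0] = 0 + 10 = 10, A[2][2] + B[2][0] = 0 + -2 = -2) = -2 (attained at k = 2)
  C[2][1] = min over k of (A[2][0] + B[0][1] = 9 + 5 = 14, A[2][1] + B[1][1] = 0 + 8 = 8, A[2][2] + B[2][1] = 0 + -5 = -5) = -5 (attained at k = 2)
  C[2][2] = min over k of (A[2][0] + B[0][2] = 9 + 5 = 14, A[2][1] + B[1][2] = 0 + 1 = 1, A[2][2] + B[2][2] = 0 + 6 = 6) = 1 (attained at k = 1)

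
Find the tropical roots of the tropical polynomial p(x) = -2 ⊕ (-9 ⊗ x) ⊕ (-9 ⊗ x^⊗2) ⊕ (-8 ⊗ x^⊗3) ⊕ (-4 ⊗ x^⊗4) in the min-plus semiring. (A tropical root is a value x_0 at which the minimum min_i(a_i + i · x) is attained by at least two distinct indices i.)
Roots: {-4, -1, 0, 7}

Each tropical root is a break point of the lower envelope of the lines y = a_i + i · x (there are 5 lines, with slopes 0, 1, ..., 4). Only the lines that attain the minimum somewhere contribute to roots; other lines are dominated. Here the surviving (envelope) indices are i = 4, i = 3, i = 2, i = 1, i = 0.
Intersections between consecutive envelope lines give the roots: for adjacent envelope indices i < j the intersection is x = (a_i − a_j) / (j − i). Reading off the sorted break points: {-4, -1, 0, 7}.
Verification: at each break x_0, at least two indices attain the minimum of min_i(a_i + i · x_0).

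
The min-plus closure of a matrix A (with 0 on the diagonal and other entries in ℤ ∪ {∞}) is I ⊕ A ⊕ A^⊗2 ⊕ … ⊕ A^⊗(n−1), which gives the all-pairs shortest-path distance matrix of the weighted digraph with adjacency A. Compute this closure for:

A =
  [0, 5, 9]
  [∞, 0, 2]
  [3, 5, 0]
Closure =
  [0, 5, 7]
  [5, 0, 2]
  [3, 5, 0]

This is the Floyd-Warshall all-pairs shortest-path computation. For each intermediate vertex k = 0, 1, …, 2, update dist[i][j] ← min(dist[i][j], dist[i][k] + dist[k][j]). The final matrix gives, for each (i, j), the minimum total weight of any directed path from i to j (possibly empty when i = j).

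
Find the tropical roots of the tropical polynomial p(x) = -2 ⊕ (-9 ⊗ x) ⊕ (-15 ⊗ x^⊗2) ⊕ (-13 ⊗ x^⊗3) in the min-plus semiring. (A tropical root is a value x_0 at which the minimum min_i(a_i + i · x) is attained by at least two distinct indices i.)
Roots: {-2, 6, 7}

Each tropical root is a break point of the lower envelope of the lines y = a_i + i · x (there are 4 lines, with slopes 0, 1, ..., 3). Only the lines that attain the minimum somewhere contribute to roots; other lines are dominated. Here the surviving (envelope) indices are i = 3, i = 2, i = 1, i = 0.
Intersections between consecutive envelope lines give the roots: for adjacent envelope indices i < j the intersection is x = (a_i − a_j) / (j − i). Reading off the sorted break points: {-2, 6, 7}.
Verification: at each break x_0, at least two indices attain the minimum of min_i(a_i + i · x_0).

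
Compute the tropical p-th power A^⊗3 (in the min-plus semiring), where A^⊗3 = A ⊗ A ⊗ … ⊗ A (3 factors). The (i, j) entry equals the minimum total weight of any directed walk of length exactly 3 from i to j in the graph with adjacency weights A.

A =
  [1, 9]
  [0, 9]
A^⊗3 =
  [3, 11]
  [2, 10]

Each entry (A^⊗3)_ij equals the minimum over all length-3 walks i = v_0 → v_1 → … → v_3 = j of Σ_t A[v_t][v_{t+1}]. For example, for (i, j) = (0, 1) we minimise over 4 possible intermediate vertex sequences; the minimum is 11, attained along the walk 0 → 0 → 0 → 1.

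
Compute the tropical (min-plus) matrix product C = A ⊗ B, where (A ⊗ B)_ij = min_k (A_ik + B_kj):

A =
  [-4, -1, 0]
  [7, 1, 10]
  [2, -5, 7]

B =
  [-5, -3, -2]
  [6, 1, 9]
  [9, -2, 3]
A ⊗ B =
  [-9, -7, -6]
  [2, 2, 5]
  [-3, -4, 0]

Apply the min-plus product entry-by-entry:
  C[0][0] = min over k of (A[0][0] + B[0][0] = -4 + -5 = -9, A[0][1] + B[1][0] = -1 + 6 = 5, A[0][2] + B[2][0] = 0 + 9 = 9) = -9 (attained at k = 0)
  C[0][1] = min over k of (A[0][0] + B[0][1] = -4 + -3 = -7, A[0][1] + B[1][1] = -1 + 1 = 0, A[0][2] + B[2][1] = 0 + -2 = -2) = -7 (attained at k = 0)
  C[0][2] = min over k of (A[0][0] + B[0][2] = -4 + -2 = -6, A[0][1] + B[1][2] = -1 + 9 = 8, A[0][2] + B[2][2] = 0 + 3 = 3) = -6 (attained at k = 0)
  C[1][0] = min over k of (A[1][0] + B[0][0] = 7 + -5 = 2, A[1][1] + B[1][0] = 1 + 6 = 7, A[1][2] + B[2][0] = 10 + 9 = 19) = 2 (attained at k = 0)
  C[1][1] = min over k of (A[1][0] + B[0][1] = 7 + -3 = 4, A[1][1] + B[1][1] = 1 + 1 = 2, A[1][2] + B[2][1] = 10 + -2 = 8) = 2 (attained at k = 1)
  C[1][2] = min over k of (A[1][0] + B[0][2] = 7 + -2 = 5, A[1][1] + B[1][2] = 1 + 9 = 10, A[1][2] + B[2][2] = 10 + 3 = 13) = 5 (attained at k = 0)
  C[2][0] = min over k of (A[2][0] + B[0][0] = 2 + -5 = -3, A[2][1] + B[1][0] = -5 + 6 = 1, A[2][2] + B[2][0] = 7 + 9 = 16) = -3 (attained at k = 0)
  C[2][1] = min over k of (A[2][0] + B[0][1] = 2 + -3 = -1, A[2][1] + B[1][1] = -5 + 1 = -4, A[2][2] + B[2][1] = 7 + -2 = 5) = -4 (attained at k = 1)
  C[2][2] = min over k of (A[2][0] + B[0][2] = 2 + -2 = 0, A[2][1] + B[1][2] = -5 + 9 = 4, A[2][2] + B[2][2] = 7 + 3 = 10) = 0 (attained at k = 0)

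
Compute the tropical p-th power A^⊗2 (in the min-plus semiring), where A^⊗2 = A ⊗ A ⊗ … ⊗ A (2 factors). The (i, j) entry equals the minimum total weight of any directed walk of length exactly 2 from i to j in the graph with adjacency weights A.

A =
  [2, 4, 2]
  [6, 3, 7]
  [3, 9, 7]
A^⊗2 =
  [4, 6, 4]
  [8, 6, 8]
  [5, 7, 5]

Each entry (A^⊗2)_ij equals the minimum over all length-2 walks i = v_0 → v_1 → … → v_2 = j of Σ_t A[v_t][v_{t+1}]. For example, for (i, j) = (0, 2) we minimise over 3 possible intermediate vertex sequences; the minimum is 4, attained along the walk 0 → 0 → 2.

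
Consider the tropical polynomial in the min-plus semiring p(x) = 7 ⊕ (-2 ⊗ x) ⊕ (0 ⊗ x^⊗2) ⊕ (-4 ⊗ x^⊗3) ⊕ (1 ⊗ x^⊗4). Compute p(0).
p(0) = -4

A tropical monomial a ⊗ x^⊗i evaluates to a + i · x. Evaluating each term at x = 0:
  Term 0 contributes 7 + 0 · 0 = 7
  Term 1 contributes -2 + 1 · 0 = -2
  Term 2 contributes 0 + 2 · 0 = 0
  Term 3 contributes -4 + 3 · 0 = -4
  Term 4 contributes 1 + 4 · 0 = 1
p(0) = ⊕ of these = min[7, -2, 0, -4, 1] = -4.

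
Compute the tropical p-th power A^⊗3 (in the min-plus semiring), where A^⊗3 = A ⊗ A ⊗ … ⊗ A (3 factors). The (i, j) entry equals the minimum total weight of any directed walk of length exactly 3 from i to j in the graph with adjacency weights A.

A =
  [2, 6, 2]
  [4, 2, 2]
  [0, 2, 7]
A^⊗3 =
  [4, 6, 4]
  [4, 6, 4]
  [2, 4, 4]

Each entry (A^⊗3)_ij equals the minimum over all length-3 walks i = v_0 → v_1 → … → v_3 = j of Σ_t A[v_t][v_{t+1}]. For example, for (i, j) = (0, 2) we minimise over 9 possible intermediate vertex sequences; the minimum is 4, attained along the walk 0 → 2 → 0 → 2.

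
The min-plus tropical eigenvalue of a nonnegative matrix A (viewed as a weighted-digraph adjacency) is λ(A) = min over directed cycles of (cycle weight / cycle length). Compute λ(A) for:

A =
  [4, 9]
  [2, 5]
λ(A) = 4

Enumerate directed cycles and compute their means (weight / length). Sample:
  cycle 0 → 0: weight = 4, length = 1, mean = 4/1 ≈ 4.000
  cycle 1 → 1: weight = 5, length = 1, mean = 5/1 ≈ 5.000
  cycle 0 → 1 → 0: weight = 11, length = 2, mean = 11/2 ≈ 5.500
  cycle 1 → 0 → 1: weight = 11, length = 2, mean = 11/2 ≈ 5.500
Minimum mean = 4.000, attained e.g. along the cycle 0 → 0 with weight 4 and length 1. So λ(A) = 4/1 = 4.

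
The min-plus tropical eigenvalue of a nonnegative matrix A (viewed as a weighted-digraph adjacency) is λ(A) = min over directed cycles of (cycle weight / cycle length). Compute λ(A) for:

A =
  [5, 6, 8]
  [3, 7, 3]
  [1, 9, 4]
λ(A) = 10/3

Enumerate directed cycles and compute their means (weight / length). Sample:
  cycle 0 → 0: weight = 5, length = 1, mean = 5/1 ≈ 5.000
  cycle 1 → 1: weight = 7, length = 1, mean = 7/1 ≈ 7.000
  cycle 2 → 2: weight = 4, length = 1, mean = 4/1 ≈ 4.000
  cycle 0 → 1 → 0: weight = 9, length = 2, mean = 9/2 ≈ 4.500
  cycle 0 → 2 → 0: weight = 9, length = 2, mean = 9/2 ≈ 4.500
  cycle 1 → 0 → 1: weight = 9, length = 2, mean = 9/2 ≈ 4.500
Minimum mean = 3.333, attained e.g. along the cycle 0 → 1 → 2 → 0 with weight 10 and length 3. So λ(A) = 10/3 = 10/3.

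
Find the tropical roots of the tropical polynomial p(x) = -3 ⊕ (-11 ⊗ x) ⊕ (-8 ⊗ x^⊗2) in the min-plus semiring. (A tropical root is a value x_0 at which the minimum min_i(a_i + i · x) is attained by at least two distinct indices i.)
Roots: {-3, 8}

Each tropical root is a break point of the lower envelope of the lines y = a_i + i · x (there are 3 lines, with slopes 0, 1, ..., 2). Only the lines that attain the minimum somewhere contribute to roots; other lines are dominated. Here the surviving (envelope) indices are i = 2, i = 1, i = 0.
Intersections between consecutive envelope lines give the roots: for adjacent envelope indices i < j the intersection is x = (a_i − a_j) / (j − i). Reading off the sorted break points: {-3, 8}.
Verification: at each break x_0, at least two indices attain the minimum of min_i(a_i + i · x_0).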